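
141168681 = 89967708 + 51200973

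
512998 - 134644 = 378354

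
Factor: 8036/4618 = 2^1  *7^2*41^1 * 2309^(  -  1)  =  4018/2309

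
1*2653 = 2653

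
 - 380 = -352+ - 28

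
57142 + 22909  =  80051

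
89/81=89/81= 1.10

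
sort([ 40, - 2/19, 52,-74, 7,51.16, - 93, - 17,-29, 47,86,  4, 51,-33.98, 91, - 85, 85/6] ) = [ - 93,-85,-74, - 33.98,-29, - 17, - 2/19, 4, 7, 85/6, 40,47, 51 , 51.16, 52, 86, 91 ]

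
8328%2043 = 156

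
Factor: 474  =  2^1*3^1 * 79^1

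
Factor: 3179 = 11^1*  17^2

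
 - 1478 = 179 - 1657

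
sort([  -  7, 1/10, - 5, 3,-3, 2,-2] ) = [-7,  -  5 , - 3, - 2,1/10, 2, 3]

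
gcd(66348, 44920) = 4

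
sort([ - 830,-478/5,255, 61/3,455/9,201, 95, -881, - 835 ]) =[-881, - 835,-830,- 478/5, 61/3,455/9,95, 201, 255 ]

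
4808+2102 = 6910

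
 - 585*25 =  - 14625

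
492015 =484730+7285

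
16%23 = 16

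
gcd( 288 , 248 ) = 8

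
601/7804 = 601/7804 =0.08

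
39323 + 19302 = 58625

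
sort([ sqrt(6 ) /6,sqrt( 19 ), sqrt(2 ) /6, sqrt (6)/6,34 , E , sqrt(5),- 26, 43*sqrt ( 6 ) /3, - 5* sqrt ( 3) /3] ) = [-26, - 5*sqrt( 3)/3,sqrt(  2 ) /6, sqrt( 6 ) /6,sqrt(6)/6,sqrt( 5), E, sqrt(19) , 34, 43 * sqrt ( 6 ) /3 ] 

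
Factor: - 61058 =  - 2^1*30529^1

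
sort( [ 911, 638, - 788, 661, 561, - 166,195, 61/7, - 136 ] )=[ - 788, - 166, - 136, 61/7, 195, 561,638, 661, 911]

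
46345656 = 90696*511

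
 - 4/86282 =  -1 +43139/43141   =  -0.00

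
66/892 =33/446 = 0.07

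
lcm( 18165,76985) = 1616685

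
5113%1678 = 79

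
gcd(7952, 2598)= 2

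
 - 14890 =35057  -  49947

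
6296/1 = 6296= 6296.00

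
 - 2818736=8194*( - 344)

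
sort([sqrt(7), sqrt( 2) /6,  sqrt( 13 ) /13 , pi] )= [sqrt(2 ) /6,  sqrt(13)/13,sqrt (7),pi]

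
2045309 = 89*22981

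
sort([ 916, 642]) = [ 642,916]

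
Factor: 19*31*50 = 29450= 2^1 * 5^2*19^1*31^1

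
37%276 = 37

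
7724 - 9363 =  - 1639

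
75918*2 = 151836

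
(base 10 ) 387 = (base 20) J7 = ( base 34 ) bd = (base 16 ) 183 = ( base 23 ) gj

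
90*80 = 7200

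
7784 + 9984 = 17768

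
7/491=7/491 = 0.01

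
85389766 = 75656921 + 9732845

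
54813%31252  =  23561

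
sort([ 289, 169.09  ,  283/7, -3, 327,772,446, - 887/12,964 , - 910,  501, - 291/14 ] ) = [ - 910,  -  887/12, - 291/14,- 3 , 283/7,169.09, 289,327,446, 501 , 772, 964] 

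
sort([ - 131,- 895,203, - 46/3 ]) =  [ - 895, - 131, - 46/3, 203 ]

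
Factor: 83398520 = 2^3*5^1*113^1 * 18451^1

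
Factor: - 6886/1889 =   -  2^1 * 11^1*313^1*1889^( - 1 )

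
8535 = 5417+3118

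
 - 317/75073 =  - 317/75073 = -0.00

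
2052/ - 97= - 2052/97 = - 21.15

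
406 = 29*14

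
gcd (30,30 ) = 30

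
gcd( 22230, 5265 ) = 585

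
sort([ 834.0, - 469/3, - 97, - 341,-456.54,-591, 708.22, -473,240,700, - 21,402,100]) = [ - 591,-473,  -  456.54,- 341, - 469/3, - 97, - 21,100, 240,402,700,708.22,834.0 ] 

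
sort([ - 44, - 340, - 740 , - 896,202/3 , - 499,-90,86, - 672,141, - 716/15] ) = [ - 896, - 740, - 672, -499,  -  340, -90, - 716/15, - 44,202/3,86,  141 ] 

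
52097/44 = 52097/44 = 1184.02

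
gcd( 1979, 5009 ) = 1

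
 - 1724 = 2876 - 4600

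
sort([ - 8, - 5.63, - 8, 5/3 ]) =[ - 8, - 8 , - 5.63,5/3]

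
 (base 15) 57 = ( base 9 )101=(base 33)2G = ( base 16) 52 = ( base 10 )82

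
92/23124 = 23/5781  =  0.00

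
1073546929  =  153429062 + 920117867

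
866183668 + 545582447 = 1411766115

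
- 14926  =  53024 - 67950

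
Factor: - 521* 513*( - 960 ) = 2^6*3^4*5^1 * 19^1*521^1 = 256582080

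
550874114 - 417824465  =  133049649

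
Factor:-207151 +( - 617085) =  -2^2*7^1*29437^1 = - 824236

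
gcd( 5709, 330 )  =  33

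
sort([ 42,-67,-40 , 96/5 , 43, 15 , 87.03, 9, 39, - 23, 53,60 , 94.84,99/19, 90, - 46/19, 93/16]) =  [-67, - 40, - 23,- 46/19, 99/19, 93/16, 9 , 15, 96/5,  39, 42, 43 , 53, 60,87.03, 90, 94.84]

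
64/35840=1/560 = 0.00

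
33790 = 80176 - 46386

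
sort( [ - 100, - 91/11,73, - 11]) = [ - 100, - 11,-91/11, 73]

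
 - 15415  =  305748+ - 321163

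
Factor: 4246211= 683^1 * 6217^1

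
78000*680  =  53040000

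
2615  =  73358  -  70743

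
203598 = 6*33933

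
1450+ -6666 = -5216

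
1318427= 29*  45463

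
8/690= 4/345= 0.01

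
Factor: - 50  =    -  2^1*5^2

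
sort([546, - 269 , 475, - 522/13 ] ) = [ - 269, - 522/13 , 475 , 546]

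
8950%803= 117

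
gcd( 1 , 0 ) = 1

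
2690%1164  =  362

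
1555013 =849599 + 705414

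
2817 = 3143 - 326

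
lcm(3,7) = 21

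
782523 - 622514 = 160009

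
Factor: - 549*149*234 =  - 2^1* 3^4*13^1*61^1*149^1 = - 19141434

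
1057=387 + 670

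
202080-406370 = -204290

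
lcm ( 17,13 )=221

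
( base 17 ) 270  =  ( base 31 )mf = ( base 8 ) 1271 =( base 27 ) pm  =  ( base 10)697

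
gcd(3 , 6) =3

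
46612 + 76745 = 123357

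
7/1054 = 7/1054 = 0.01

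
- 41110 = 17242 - 58352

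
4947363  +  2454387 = 7401750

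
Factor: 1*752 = 752 = 2^4 * 47^1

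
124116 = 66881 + 57235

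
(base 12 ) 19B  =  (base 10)263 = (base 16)107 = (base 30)8N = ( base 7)524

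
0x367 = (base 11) 722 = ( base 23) 1ek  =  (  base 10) 871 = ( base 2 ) 1101100111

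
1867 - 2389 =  - 522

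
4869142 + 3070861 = 7940003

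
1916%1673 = 243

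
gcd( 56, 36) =4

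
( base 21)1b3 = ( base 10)675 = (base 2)1010100011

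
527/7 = 75 + 2/7 = 75.29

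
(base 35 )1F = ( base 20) 2A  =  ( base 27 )1n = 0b110010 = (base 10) 50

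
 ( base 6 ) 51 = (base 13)25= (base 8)37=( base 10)31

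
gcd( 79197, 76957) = 1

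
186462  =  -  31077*( - 6)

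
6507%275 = 182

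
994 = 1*994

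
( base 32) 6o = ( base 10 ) 216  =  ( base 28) 7K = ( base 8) 330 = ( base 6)1000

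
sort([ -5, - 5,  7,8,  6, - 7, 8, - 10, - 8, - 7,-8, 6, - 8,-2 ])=[ - 10, - 8, -8, - 8, - 7, - 7, - 5,-5, - 2,6, 6, 7,  8,8]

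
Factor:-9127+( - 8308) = - 17435 = - 5^1*11^1*317^1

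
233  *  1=233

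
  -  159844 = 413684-573528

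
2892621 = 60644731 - 57752110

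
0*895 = 0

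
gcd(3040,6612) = 76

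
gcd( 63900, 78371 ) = 1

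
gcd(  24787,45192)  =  7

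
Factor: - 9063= - 3^2 * 19^1*53^1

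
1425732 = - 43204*( - 33) 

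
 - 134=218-352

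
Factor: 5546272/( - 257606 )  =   - 2^4*31^1*151^( - 1 )*853^( - 1)*5591^1 = - 2773136/128803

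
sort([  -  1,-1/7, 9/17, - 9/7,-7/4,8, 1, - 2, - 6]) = [ - 6, - 2, - 7/4, - 9/7,-1,-1/7, 9/17, 1, 8]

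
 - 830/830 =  - 1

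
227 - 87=140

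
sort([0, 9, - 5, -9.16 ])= [-9.16, - 5, 0, 9]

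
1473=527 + 946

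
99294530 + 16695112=115989642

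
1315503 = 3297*399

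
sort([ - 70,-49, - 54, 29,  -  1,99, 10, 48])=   [ - 70, - 54, - 49,- 1,10 , 29  ,  48,99 ] 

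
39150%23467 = 15683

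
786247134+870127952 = 1656375086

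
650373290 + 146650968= 797024258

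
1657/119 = 1657/119 = 13.92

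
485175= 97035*5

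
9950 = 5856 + 4094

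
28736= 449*64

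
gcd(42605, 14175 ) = 5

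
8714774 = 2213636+6501138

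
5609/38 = 147 + 23/38 = 147.61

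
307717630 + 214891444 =522609074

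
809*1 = 809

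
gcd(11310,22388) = 58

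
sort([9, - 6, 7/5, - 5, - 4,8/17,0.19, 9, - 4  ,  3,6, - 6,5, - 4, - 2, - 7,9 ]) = [ - 7, - 6, - 6,- 5 ,-4, - 4, -4, - 2, 0.19,8/17,7/5, 3,5,6,  9, 9,  9 ] 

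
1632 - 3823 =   -  2191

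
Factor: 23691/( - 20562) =-53/46= - 2^( - 1) * 23^( - 1)*53^1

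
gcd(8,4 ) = 4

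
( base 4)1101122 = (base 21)BH2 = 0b1010001011010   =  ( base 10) 5210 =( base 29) 65J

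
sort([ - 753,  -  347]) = [-753,-347 ]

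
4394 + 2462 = 6856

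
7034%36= 14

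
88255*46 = 4059730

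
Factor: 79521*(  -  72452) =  - 2^2*3^1*13^1*59^1*307^1*2039^1 = - 5761455492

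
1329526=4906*271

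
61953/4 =15488 + 1/4 =15488.25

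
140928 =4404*32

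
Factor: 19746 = 2^1 * 3^2 *1097^1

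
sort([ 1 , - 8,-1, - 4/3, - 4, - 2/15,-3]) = [ - 8,-4,-3,-4/3, -1,-2/15,1]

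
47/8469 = 47/8469 = 0.01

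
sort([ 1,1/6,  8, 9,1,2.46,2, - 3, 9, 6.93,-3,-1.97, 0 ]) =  [ - 3, - 3,-1.97,0,1/6,1,1,2, 2.46, 6.93,  8, 9, 9]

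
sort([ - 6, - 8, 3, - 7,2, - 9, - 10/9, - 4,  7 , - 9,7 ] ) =[ - 9, - 9,  -  8, - 7, - 6, - 4 , - 10/9, 2, 3, 7,7]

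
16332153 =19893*821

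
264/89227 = 264/89227  =  0.00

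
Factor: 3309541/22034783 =3309541^1*22034783^(- 1)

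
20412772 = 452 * 45161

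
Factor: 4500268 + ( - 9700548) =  - 2^3*5^1*29^1*4483^1  =  - 5200280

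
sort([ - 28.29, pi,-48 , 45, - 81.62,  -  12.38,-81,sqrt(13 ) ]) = [-81.62, - 81,-48,  -  28.29,-12.38, pi, sqrt( 13),45]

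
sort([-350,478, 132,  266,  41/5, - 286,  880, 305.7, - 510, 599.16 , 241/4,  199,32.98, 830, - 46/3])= [-510 ,-350, - 286, - 46/3,  41/5, 32.98,  241/4, 132, 199,266,305.7, 478,  599.16 , 830,880] 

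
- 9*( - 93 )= 837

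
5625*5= 28125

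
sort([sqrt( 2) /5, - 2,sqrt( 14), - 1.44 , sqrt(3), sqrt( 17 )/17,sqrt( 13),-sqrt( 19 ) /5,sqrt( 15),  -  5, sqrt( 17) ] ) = [ - 5, - 2, - 1.44, - sqrt(19 )/5,sqrt(17 ) /17 , sqrt( 2) /5,sqrt(3),sqrt( 13 ),sqrt(14 ),sqrt( 15),sqrt( 17)] 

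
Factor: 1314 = 2^1 * 3^2*73^1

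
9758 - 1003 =8755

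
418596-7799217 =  - 7380621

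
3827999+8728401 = 12556400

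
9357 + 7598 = 16955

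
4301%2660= 1641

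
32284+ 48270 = 80554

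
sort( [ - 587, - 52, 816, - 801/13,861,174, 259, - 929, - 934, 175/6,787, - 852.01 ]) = [ - 934, - 929, - 852.01, - 587, - 801/13, - 52, 175/6, 174 , 259,787,816, 861 ]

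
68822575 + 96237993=165060568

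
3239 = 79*41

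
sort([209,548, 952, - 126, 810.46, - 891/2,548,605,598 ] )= [-891/2, - 126 , 209, 548,548, 598 , 605, 810.46 , 952] 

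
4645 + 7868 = 12513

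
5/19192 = 5/19192 =0.00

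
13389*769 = 10296141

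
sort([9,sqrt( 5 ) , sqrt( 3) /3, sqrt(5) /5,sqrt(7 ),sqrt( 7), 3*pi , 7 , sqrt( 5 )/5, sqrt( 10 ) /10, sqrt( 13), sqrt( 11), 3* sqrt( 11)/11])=[ sqrt ( 10 )/10, sqrt( 5 )/5, sqrt( 5)/5,sqrt(3 )/3, 3*sqrt(11)/11, sqrt(  5 ), sqrt( 7 ),sqrt (7),sqrt (11),sqrt(13 ),7, 9,3*pi ]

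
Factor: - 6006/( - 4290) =7/5  =  5^( - 1)*7^1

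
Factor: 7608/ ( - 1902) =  - 2^2=-  4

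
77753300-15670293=62083007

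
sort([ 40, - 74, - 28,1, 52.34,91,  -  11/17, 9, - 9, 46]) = [ - 74, - 28,  -  9, - 11/17, 1,9,40,46,52.34,91]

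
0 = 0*7589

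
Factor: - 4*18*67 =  - 2^3*3^2*67^1=- 4824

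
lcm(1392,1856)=5568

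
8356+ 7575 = 15931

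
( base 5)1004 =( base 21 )63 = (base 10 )129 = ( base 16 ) 81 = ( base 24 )59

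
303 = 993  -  690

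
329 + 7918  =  8247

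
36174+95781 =131955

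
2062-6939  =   - 4877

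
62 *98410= 6101420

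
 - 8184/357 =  - 23 + 9/119 = - 22.92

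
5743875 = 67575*85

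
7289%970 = 499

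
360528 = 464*777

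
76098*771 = 58671558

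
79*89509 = 7071211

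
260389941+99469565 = 359859506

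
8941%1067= 405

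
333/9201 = 111/3067=0.04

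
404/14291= 404/14291  =  0.03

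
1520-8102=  - 6582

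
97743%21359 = 12307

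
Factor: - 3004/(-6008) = 1/2= 2^( - 1)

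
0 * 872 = 0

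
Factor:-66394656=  - 2^5*3^2*17^1*71^1*191^1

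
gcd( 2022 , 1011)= 1011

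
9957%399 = 381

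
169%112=57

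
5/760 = 1/152 = 0.01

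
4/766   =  2/383 =0.01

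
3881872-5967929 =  - 2086057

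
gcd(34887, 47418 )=3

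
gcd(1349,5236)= 1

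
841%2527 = 841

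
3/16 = 3/16 = 0.19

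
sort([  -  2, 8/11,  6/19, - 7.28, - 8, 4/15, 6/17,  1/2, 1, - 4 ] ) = [  -  8,-7.28 , - 4, - 2, 4/15,6/19,6/17, 1/2,8/11, 1 ] 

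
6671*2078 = 13862338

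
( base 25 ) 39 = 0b1010100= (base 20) 44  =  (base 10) 84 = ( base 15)59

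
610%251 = 108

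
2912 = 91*32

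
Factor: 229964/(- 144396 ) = -3^( - 3) * 43^1=- 43/27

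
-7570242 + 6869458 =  - 700784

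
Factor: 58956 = 2^2*3^1*17^3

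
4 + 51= 55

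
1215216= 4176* 291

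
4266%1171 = 753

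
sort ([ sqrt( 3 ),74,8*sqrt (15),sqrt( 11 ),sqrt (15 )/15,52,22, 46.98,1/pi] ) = [ sqrt(15 ) /15,  1/pi , sqrt (3),sqrt( 11),22, 8*sqrt (15), 46.98,52,74]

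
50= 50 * 1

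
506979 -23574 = 483405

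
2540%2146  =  394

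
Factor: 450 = 2^1*3^2*5^2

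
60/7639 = 60/7639 = 0.01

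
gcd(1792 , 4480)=896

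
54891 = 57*963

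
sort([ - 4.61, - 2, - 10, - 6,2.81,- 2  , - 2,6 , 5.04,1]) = [ -10, - 6, - 4.61, - 2, - 2, - 2, 1,  2.81,5.04,6]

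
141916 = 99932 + 41984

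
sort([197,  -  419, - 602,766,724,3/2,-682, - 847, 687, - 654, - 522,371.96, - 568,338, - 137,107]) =[ - 847,-682, - 654 , - 602, - 568,-522, - 419, - 137, 3/2, 107 , 197,338, 371.96,687, 724,766]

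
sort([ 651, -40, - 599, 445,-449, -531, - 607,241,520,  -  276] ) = [-607, - 599, - 531, - 449, - 276,-40, 241, 445,520, 651] 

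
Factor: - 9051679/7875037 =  - 7^1* 13^1*29^(- 1)*99469^1*271553^( - 1)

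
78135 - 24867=53268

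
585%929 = 585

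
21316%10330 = 656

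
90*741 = 66690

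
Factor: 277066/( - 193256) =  - 2^( - 2)* 7^(-2)*281^1= - 281/196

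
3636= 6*606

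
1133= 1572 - 439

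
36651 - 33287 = 3364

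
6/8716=3/4358 = 0.00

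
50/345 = 10/69 =0.14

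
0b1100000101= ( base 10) 773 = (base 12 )545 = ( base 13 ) 476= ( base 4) 30011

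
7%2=1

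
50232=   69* 728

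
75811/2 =37905  +  1/2 = 37905.50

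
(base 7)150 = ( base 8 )124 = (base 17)4G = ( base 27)33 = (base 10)84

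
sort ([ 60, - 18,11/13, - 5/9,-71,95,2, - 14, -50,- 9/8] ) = [- 71, - 50, - 18, - 14, - 9/8,  -  5/9, 11/13,2 , 60, 95 ]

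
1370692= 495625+875067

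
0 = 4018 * 0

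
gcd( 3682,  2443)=7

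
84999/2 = 42499 + 1/2 = 42499.50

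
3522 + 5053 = 8575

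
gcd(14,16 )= 2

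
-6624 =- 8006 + 1382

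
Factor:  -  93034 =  - 2^1*181^1*257^1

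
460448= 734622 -274174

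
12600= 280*45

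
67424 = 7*9632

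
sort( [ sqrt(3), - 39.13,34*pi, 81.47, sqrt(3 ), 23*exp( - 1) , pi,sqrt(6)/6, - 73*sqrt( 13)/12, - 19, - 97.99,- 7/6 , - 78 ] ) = [ - 97.99, - 78,  -  39.13,  -  73* sqrt(13 )/12, - 19, - 7/6,sqrt(6)/6,sqrt( 3 ), sqrt( 3),pi,23*exp(-1),81.47 , 34 *pi] 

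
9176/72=127 + 4/9 = 127.44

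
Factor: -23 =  - 23^1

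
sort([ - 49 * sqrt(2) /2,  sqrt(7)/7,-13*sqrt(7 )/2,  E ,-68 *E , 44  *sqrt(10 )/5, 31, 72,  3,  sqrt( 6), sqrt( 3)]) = [ - 68*E, - 49  *  sqrt(2)/2, - 13*sqrt (7 ) /2,sqrt(7)/7,  sqrt (3) , sqrt(6) , E,  3, 44*sqrt( 10 ) /5,31,72]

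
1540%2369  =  1540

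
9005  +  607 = 9612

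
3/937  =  3/937 = 0.00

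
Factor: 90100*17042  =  2^3*5^2*17^1  *  53^1*8521^1 = 1535484200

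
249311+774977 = 1024288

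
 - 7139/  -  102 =7139/102=69.99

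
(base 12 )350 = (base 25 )jh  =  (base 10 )492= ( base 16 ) 1ec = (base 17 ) 1BG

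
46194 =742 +45452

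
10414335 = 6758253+3656082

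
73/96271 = 73/96271=0.00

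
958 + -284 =674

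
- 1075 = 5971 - 7046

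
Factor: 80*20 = 2^6*5^2=   1600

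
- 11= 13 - 24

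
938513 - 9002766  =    -  8064253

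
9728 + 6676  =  16404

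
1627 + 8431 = 10058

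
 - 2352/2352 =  - 1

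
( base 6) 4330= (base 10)990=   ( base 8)1736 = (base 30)130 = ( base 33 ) U0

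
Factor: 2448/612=2^2 = 4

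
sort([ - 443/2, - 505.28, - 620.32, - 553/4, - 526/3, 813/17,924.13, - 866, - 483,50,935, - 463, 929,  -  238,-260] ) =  [ - 866, - 620.32 , - 505.28 , - 483, - 463,  -  260, - 238, - 443/2, - 526/3, - 553/4, 813/17,  50,924.13, 929, 935] 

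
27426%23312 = 4114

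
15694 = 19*826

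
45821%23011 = 22810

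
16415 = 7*2345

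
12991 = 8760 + 4231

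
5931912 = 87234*68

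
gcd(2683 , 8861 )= 1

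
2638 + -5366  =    -  2728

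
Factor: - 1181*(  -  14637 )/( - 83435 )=-421617/2035 = -3^1*5^(  -  1 )*7^1*11^ ( - 1 )*17^1*37^ ( - 1 ) * 1181^1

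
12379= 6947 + 5432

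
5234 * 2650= 13870100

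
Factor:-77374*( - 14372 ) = 2^3*11^1*3517^1*3593^1  =  1112019128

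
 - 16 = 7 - 23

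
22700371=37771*601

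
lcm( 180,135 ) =540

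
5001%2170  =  661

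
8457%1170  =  267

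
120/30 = 4 = 4.00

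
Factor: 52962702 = 2^1 * 3^1*13^1*47^1 * 14447^1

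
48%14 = 6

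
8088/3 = 2696 = 2696.00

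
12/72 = 1/6 =0.17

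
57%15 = 12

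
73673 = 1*73673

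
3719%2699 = 1020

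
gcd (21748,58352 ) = 4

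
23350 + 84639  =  107989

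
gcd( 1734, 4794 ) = 102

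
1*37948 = 37948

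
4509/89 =4509/89 = 50.66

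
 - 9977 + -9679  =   - 19656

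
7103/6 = 7103/6 = 1183.83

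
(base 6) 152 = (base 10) 68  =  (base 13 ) 53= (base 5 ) 233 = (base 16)44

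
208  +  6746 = 6954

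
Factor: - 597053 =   -  597053^1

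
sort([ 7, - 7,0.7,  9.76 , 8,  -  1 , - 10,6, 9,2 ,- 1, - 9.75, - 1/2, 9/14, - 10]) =[  -  10, - 10,- 9.75,- 7, - 1 ,- 1,  -  1/2,9/14, 0.7, 2,6, 7,8 , 9, 9.76 ] 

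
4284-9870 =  - 5586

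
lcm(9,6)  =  18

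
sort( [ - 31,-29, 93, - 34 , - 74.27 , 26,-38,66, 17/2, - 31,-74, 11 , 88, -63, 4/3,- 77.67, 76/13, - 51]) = [  -  77.67,-74.27, - 74,-63,-51, - 38, - 34, - 31, -31,  -  29,4/3,76/13, 17/2,11, 26,66,88, 93 ]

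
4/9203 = 4/9203=0.00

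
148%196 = 148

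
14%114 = 14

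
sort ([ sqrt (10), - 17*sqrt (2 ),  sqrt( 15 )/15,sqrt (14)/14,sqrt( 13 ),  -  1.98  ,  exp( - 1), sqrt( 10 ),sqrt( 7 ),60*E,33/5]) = [ - 17* sqrt(2), - 1.98,sqrt( 15)/15,sqrt(14 ) /14, exp( - 1), sqrt (7 ),sqrt( 10 ), sqrt( 10 ), sqrt(13 ) , 33/5, 60*E ] 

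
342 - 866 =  - 524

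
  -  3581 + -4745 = -8326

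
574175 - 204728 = 369447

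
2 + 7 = 9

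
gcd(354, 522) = 6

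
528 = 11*48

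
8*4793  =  38344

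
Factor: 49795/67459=2165/2933=5^1*7^ ( -1)*419^ ( - 1)*433^1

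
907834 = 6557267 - 5649433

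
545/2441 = 545/2441 = 0.22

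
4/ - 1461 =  - 1 + 1457/1461 = - 0.00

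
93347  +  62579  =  155926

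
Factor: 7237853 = 7^1*41^1*25219^1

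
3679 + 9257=12936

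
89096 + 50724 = 139820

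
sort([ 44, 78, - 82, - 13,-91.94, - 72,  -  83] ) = [-91.94,- 83,- 82, - 72,  -  13,44,78 ] 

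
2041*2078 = 4241198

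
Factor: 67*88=2^3*11^1*67^1=5896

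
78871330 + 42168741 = 121040071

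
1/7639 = 1/7639 = 0.00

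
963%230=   43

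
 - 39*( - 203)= 7917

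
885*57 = 50445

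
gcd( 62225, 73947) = 1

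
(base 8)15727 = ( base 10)7127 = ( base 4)1233113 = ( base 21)g38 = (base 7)26531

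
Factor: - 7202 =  - 2^1*13^1 * 277^1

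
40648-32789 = 7859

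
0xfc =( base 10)252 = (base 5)2002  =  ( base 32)7s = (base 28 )90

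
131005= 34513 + 96492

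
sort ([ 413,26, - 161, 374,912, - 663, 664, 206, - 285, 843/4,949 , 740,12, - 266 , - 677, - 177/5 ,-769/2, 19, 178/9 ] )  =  [ - 677, - 663, - 769/2, - 285, - 266, - 161, - 177/5 , 12,19,178/9,26,206,843/4,374,413, 664 , 740  ,  912 , 949 ]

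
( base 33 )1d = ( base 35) 1B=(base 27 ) 1J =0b101110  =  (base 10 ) 46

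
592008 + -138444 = 453564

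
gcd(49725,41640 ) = 15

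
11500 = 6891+4609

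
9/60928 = 9/60928 = 0.00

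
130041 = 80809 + 49232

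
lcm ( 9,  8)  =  72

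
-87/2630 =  - 87/2630= - 0.03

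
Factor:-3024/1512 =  - 2^1 = - 2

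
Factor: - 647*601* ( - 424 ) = 164871128  =  2^3*53^1*601^1*647^1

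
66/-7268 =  - 33/3634 = - 0.01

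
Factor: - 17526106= -2^1*13^1 * 41^2*401^1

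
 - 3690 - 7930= - 11620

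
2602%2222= 380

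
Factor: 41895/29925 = 5^(- 1)*7^1 = 7/5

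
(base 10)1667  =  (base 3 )2021202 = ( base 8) 3203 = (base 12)B6B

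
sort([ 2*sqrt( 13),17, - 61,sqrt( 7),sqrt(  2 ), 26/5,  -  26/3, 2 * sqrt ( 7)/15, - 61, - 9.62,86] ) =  [-61, - 61, - 9.62,  -  26/3,2 *sqrt( 7) /15, sqrt (2),sqrt( 7),26/5, 2*sqrt(  13), 17, 86] 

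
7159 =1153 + 6006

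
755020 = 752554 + 2466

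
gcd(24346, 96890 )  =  2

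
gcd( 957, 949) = 1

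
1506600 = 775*1944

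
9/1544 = 9/1544   =  0.01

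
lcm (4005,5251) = 236295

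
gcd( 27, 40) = 1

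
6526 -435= 6091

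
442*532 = 235144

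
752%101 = 45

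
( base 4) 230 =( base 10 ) 44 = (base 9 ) 48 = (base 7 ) 62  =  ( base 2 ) 101100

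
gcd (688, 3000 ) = 8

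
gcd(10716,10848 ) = 12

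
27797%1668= 1109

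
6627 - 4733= 1894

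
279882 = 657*426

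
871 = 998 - 127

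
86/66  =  43/33 = 1.30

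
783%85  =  18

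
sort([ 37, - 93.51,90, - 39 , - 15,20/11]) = [ - 93.51 , - 39, - 15, 20/11,37, 90]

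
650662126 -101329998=549332128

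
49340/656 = 75+ 35/164 = 75.21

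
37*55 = 2035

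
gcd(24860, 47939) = 1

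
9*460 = 4140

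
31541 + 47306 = 78847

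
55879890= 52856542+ 3023348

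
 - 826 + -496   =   - 1322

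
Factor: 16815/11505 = 13^( - 1)*19^1 = 19/13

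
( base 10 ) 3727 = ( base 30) 447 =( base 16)e8f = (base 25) 5O2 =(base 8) 7217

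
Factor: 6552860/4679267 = 2^2 * 5^1*17^ (-1) * 103^1*3181^1*275251^(-1)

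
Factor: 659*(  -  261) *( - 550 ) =2^1*3^2 * 5^2 * 11^1*29^1*659^1 = 94599450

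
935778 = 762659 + 173119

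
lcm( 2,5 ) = 10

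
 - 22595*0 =0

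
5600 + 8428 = 14028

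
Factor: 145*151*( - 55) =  - 5^2*11^1*29^1*151^1  =  - 1204225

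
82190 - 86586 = -4396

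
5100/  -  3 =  - 1700 + 0/1 = -  1700.00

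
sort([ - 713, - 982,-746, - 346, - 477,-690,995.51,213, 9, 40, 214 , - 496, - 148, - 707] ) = [  -  982, - 746,  -  713 , - 707, - 690,  -  496, - 477, - 346, - 148,  9,40, 213,  214,  995.51] 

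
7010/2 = 3505 = 3505.00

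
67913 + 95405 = 163318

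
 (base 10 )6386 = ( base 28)842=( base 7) 24422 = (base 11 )4886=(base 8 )14362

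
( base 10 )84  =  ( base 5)314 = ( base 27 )33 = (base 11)77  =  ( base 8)124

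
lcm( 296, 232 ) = 8584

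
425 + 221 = 646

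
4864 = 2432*2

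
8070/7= 1152  +  6/7 = 1152.86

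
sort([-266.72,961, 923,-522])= [-522, - 266.72,923 , 961 ]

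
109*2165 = 235985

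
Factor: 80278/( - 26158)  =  -29^( - 1) *89^1 = - 89/29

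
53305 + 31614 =84919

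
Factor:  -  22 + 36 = 14 = 2^1 * 7^1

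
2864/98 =1432/49 = 29.22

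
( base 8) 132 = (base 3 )10100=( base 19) 4E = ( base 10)90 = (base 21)46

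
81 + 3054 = 3135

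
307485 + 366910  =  674395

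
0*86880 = 0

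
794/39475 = 794/39475 = 0.02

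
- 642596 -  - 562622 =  - 79974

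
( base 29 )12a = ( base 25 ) 1b9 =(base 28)14d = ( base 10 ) 909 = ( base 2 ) 1110001101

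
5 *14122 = 70610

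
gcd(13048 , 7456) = 1864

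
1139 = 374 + 765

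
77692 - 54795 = 22897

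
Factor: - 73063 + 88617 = 15554= 2^1 * 7^1 * 11^1*101^1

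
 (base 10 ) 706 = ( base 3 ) 222011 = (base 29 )oa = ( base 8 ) 1302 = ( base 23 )17g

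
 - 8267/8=-8267/8 = - 1033.38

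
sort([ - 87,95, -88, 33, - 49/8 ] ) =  [  -  88, - 87, - 49/8, 33,95]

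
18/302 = 9/151 = 0.06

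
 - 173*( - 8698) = 1504754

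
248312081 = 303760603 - 55448522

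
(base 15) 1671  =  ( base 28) 64F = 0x12DF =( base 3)20121221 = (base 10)4831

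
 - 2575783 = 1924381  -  4500164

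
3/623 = 3/623= 0.00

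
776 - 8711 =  - 7935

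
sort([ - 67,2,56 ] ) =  [ - 67,2, 56 ] 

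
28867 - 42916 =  - 14049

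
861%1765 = 861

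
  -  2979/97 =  - 2979/97 = - 30.71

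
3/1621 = 3/1621 = 0.00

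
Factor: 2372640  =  2^5*3^1*5^1 * 4943^1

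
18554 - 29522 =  - 10968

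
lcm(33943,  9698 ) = 67886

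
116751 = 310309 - 193558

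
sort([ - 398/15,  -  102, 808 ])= [ - 102, - 398/15,808 ] 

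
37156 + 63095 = 100251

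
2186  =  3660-1474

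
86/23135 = 86/23135 = 0.00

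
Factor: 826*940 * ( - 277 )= -2^3 * 5^1 * 7^1*47^1 * 59^1*277^1 = - 215073880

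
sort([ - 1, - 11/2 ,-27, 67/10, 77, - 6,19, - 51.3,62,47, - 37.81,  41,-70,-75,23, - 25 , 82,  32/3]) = [ - 75 ,-70, - 51.3, - 37.81,-27, - 25, - 6,  -  11/2, - 1,67/10, 32/3,19, 23 , 41 , 47, 62 , 77, 82 ]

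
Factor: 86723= 7^1*13^1*953^1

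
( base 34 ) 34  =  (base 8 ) 152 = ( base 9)127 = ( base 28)3M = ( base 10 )106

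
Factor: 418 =2^1* 11^1*19^1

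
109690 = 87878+21812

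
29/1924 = 29/1924 = 0.02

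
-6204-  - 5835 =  - 369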